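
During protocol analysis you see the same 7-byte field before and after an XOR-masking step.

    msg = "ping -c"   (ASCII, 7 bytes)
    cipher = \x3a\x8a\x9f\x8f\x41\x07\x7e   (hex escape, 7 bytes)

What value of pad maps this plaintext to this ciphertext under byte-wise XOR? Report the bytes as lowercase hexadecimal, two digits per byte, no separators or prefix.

Since cipher = msg ⊕ pad, XORing both sides with msg gives pad = msg ⊕ cipher.
byte 0: 70 ^ 3a = 4a
byte 1: 69 ^ 8a = e3
byte 2: 6e ^ 9f = f1
byte 3: 67 ^ 8f = e8
byte 4: 20 ^ 41 = 61
byte 5: 2d ^ 07 = 2a
byte 6: 63 ^ 7e = 1d

4ae3f1e8612a1d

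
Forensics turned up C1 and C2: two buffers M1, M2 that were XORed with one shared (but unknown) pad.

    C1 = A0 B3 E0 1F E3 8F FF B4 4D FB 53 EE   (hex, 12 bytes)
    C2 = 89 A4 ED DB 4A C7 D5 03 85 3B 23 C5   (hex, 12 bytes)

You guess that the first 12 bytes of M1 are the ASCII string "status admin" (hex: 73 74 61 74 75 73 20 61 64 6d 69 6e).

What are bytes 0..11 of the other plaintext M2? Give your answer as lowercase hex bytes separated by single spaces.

5a 63 6c b0 dc 3b 0a d6 ac ad 19 45

First, C1 ⊕ C2 = (M1 ⊕ K) ⊕ (M2 ⊕ K) = M1 ⊕ M2, so the key drops out. Then M2 = (M1 ⊕ M2) ⊕ M1 over the first 12 bytes.
byte 0: (a0 XOR 89) XOR 73 = 29 XOR 73 = 5a
byte 1: (b3 XOR a4) XOR 74 = 17 XOR 74 = 63
byte 2: (e0 XOR ed) XOR 61 = 0d XOR 61 = 6c
byte 3: (1f XOR db) XOR 74 = c4 XOR 74 = b0
byte 4: (e3 XOR 4a) XOR 75 = a9 XOR 75 = dc
byte 5: (8f XOR c7) XOR 73 = 48 XOR 73 = 3b
byte 6: (ff XOR d5) XOR 20 = 2a XOR 20 = 0a
byte 7: (b4 XOR 03) XOR 61 = b7 XOR 61 = d6
byte 8: (4d XOR 85) XOR 64 = c8 XOR 64 = ac
byte 9: (fb XOR 3b) XOR 6d = c0 XOR 6d = ad
byte 10: (53 XOR 23) XOR 69 = 70 XOR 69 = 19
byte 11: (ee XOR c5) XOR 6e = 2b XOR 6e = 45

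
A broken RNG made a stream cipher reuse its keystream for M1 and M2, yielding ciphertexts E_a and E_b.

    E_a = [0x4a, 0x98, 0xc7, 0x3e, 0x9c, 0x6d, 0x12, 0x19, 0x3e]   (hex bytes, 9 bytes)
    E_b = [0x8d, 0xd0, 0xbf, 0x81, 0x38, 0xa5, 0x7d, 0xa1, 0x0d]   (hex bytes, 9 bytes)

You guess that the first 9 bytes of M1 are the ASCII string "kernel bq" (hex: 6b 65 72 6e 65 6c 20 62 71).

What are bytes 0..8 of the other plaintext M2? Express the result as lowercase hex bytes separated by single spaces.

ac 2d 0a d1 c1 a4 4f da 42

First, E_a ⊕ E_b = (M1 ⊕ K) ⊕ (M2 ⊕ K) = M1 ⊕ M2, so the key drops out. Then M2 = (M1 ⊕ M2) ⊕ M1 over the first 9 bytes.
byte 0: (4a ^ 8d) ^ 6b = c7 ^ 6b = ac
byte 1: (98 ^ d0) ^ 65 = 48 ^ 65 = 2d
byte 2: (c7 ^ bf) ^ 72 = 78 ^ 72 = 0a
byte 3: (3e ^ 81) ^ 6e = bf ^ 6e = d1
byte 4: (9c ^ 38) ^ 65 = a4 ^ 65 = c1
byte 5: (6d ^ a5) ^ 6c = c8 ^ 6c = a4
byte 6: (12 ^ 7d) ^ 20 = 6f ^ 20 = 4f
byte 7: (19 ^ a1) ^ 62 = b8 ^ 62 = da
byte 8: (3e ^ 0d) ^ 71 = 33 ^ 71 = 42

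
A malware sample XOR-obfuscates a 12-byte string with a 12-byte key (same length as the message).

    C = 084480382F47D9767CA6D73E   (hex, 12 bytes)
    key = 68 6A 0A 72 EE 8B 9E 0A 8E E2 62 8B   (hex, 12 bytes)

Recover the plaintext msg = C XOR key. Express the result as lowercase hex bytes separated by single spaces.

08 ^ 68 = 60
44 ^ 6a = 2e
80 ^ 0a = 8a
38 ^ 72 = 4a
2f ^ ee = c1
47 ^ 8b = cc
d9 ^ 9e = 47
76 ^ 0a = 7c
7c ^ 8e = f2
a6 ^ e2 = 44
d7 ^ 62 = b5
3e ^ 8b = b5

60 2e 8a 4a c1 cc 47 7c f2 44 b5 b5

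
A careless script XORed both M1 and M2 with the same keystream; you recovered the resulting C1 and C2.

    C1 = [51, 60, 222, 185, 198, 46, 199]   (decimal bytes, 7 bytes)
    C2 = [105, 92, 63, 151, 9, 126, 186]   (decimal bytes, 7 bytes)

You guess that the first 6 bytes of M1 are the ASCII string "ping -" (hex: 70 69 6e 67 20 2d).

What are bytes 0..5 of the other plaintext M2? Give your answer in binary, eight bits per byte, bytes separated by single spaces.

First, C1 ⊕ C2 = (M1 ⊕ K) ⊕ (M2 ⊕ K) = M1 ⊕ M2, so the key drops out. Then M2 = (M1 ⊕ M2) ⊕ M1 over the first 6 bytes.
byte 0: (33 ^ 69) ^ 70 = 5a ^ 70 = 2a
byte 1: (3c ^ 5c) ^ 69 = 60 ^ 69 = 09
byte 2: (de ^ 3f) ^ 6e = e1 ^ 6e = 8f
byte 3: (b9 ^ 97) ^ 67 = 2e ^ 67 = 49
byte 4: (c6 ^ 09) ^ 20 = cf ^ 20 = ef
byte 5: (2e ^ 7e) ^ 2d = 50 ^ 2d = 7d

00101010 00001001 10001111 01001001 11101111 01111101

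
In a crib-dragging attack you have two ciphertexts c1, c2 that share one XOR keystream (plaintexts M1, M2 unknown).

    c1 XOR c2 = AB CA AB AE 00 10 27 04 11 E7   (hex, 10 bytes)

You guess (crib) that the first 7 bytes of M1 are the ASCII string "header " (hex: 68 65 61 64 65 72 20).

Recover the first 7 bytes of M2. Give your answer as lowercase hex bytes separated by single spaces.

Since c1 ⊕ c2 = M1 ⊕ M2, XORing with the guessed M1 bytes yields the corresponding M2 bytes: M2 = (c1 ⊕ c2) ⊕ M1.
ab ^ 68 = c3
ca ^ 65 = af
ab ^ 61 = ca
ae ^ 64 = ca
00 ^ 65 = 65
10 ^ 72 = 62
27 ^ 20 = 07

c3 af ca ca 65 62 07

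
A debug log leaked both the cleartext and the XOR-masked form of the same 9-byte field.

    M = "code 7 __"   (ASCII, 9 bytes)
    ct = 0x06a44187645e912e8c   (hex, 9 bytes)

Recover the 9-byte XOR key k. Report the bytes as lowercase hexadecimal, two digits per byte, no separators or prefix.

65cb25e24469b171d3

Since ct = M ⊕ k, XORing both sides with M gives k = M ⊕ ct.
byte 0: 63 ⊕ 06 = 65
byte 1: 6f ⊕ a4 = cb
byte 2: 64 ⊕ 41 = 25
byte 3: 65 ⊕ 87 = e2
byte 4: 20 ⊕ 64 = 44
byte 5: 37 ⊕ 5e = 69
byte 6: 20 ⊕ 91 = b1
byte 7: 5f ⊕ 2e = 71
byte 8: 5f ⊕ 8c = d3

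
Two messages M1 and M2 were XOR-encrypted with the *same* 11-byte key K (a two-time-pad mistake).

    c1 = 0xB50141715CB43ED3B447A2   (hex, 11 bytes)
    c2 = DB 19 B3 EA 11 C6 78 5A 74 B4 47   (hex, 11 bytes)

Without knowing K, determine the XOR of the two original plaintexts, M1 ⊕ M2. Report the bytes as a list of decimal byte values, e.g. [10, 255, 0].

c1 ⊕ c2 = (M1 ⊕ K) ⊕ (M2 ⊕ K) = M1 ⊕ M2 — the shared key cancels under XOR.
byte 0: b5 ^ db = 6e
byte 1: 01 ^ 19 = 18
byte 2: 41 ^ b3 = f2
byte 3: 71 ^ ea = 9b
byte 4: 5c ^ 11 = 4d
byte 5: b4 ^ c6 = 72
byte 6: 3e ^ 78 = 46
byte 7: d3 ^ 5a = 89
byte 8: b4 ^ 74 = c0
byte 9: 47 ^ b4 = f3
byte 10: a2 ^ 47 = e5

[110, 24, 242, 155, 77, 114, 70, 137, 192, 243, 229]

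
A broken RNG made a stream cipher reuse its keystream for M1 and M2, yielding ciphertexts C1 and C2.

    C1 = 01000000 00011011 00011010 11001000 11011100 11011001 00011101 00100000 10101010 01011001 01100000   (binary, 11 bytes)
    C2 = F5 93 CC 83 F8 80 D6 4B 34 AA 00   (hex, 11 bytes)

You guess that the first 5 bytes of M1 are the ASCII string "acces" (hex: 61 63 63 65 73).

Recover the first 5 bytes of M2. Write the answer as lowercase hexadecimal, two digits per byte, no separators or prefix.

First, C1 ⊕ C2 = (M1 ⊕ K) ⊕ (M2 ⊕ K) = M1 ⊕ M2, so the key drops out. Then M2 = (M1 ⊕ M2) ⊕ M1 over the first 5 bytes.
byte 0: (40 XOR f5) XOR 61 = b5 XOR 61 = d4
byte 1: (1b XOR 93) XOR 63 = 88 XOR 63 = eb
byte 2: (1a XOR cc) XOR 63 = d6 XOR 63 = b5
byte 3: (c8 XOR 83) XOR 65 = 4b XOR 65 = 2e
byte 4: (dc XOR f8) XOR 73 = 24 XOR 73 = 57

d4ebb52e57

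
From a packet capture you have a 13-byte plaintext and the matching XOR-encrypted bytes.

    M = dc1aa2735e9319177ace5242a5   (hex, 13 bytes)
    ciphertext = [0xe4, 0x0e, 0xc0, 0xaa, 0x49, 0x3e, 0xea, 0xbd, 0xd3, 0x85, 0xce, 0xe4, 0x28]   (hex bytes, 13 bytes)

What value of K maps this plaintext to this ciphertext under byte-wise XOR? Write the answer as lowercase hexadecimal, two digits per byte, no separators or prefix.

381462d917adf3aaa94b9ca68d

Since ciphertext = M ⊕ K, XORing both sides with M gives K = M ⊕ ciphertext.
byte 0: dc ⊕ e4 = 38
byte 1: 1a ⊕ 0e = 14
byte 2: a2 ⊕ c0 = 62
byte 3: 73 ⊕ aa = d9
byte 4: 5e ⊕ 49 = 17
byte 5: 93 ⊕ 3e = ad
byte 6: 19 ⊕ ea = f3
byte 7: 17 ⊕ bd = aa
byte 8: 7a ⊕ d3 = a9
byte 9: ce ⊕ 85 = 4b
byte 10: 52 ⊕ ce = 9c
byte 11: 42 ⊕ e4 = a6
byte 12: a5 ⊕ 28 = 8d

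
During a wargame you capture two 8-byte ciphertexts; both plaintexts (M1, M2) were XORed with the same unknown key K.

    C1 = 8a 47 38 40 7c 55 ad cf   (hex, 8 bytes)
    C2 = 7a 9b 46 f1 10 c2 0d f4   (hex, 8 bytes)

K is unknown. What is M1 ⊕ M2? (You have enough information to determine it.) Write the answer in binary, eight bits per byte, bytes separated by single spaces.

11110000 11011100 01111110 10110001 01101100 10010111 10100000 00111011

C1 ⊕ C2 = (M1 ⊕ K) ⊕ (M2 ⊕ K) = M1 ⊕ M2 — the shared key cancels under XOR.
byte 0: 8a ^ 7a = f0
byte 1: 47 ^ 9b = dc
byte 2: 38 ^ 46 = 7e
byte 3: 40 ^ f1 = b1
byte 4: 7c ^ 10 = 6c
byte 5: 55 ^ c2 = 97
byte 6: ad ^ 0d = a0
byte 7: cf ^ f4 = 3b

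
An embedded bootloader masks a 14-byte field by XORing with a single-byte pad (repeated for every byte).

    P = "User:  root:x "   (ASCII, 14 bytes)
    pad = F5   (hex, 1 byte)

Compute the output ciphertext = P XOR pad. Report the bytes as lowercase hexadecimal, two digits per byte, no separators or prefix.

The 1-byte key repeats, so the effective keystream is f5 f5 f5 f5 f5 f5 f5 f5 f5 f5 f5 f5 f5 f5.
byte 0: 55 ^ f5 = a0
byte 1: 73 ^ f5 = 86
byte 2: 65 ^ f5 = 90
byte 3: 72 ^ f5 = 87
byte 4: 3a ^ f5 = cf
byte 5: 20 ^ f5 = d5
byte 6: 20 ^ f5 = d5
byte 7: 72 ^ f5 = 87
byte 8: 6f ^ f5 = 9a
byte 9: 6f ^ f5 = 9a
byte 10: 74 ^ f5 = 81
byte 11: 3a ^ f5 = cf
byte 12: 78 ^ f5 = 8d
byte 13: 20 ^ f5 = d5

a0869087cfd5d5879a9a81cf8dd5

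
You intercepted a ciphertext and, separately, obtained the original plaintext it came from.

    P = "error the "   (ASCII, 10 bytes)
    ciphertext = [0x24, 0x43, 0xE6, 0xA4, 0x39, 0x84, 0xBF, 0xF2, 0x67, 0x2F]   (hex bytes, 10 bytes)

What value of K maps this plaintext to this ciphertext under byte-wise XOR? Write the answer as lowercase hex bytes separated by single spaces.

Since ciphertext = P ⊕ K, XORing both sides with P gives K = P ⊕ ciphertext.
byte 0: 65 ⊕ 24 = 41
byte 1: 72 ⊕ 43 = 31
byte 2: 72 ⊕ e6 = 94
byte 3: 6f ⊕ a4 = cb
byte 4: 72 ⊕ 39 = 4b
byte 5: 20 ⊕ 84 = a4
byte 6: 74 ⊕ bf = cb
byte 7: 68 ⊕ f2 = 9a
byte 8: 65 ⊕ 67 = 02
byte 9: 20 ⊕ 2f = 0f

41 31 94 cb 4b a4 cb 9a 02 0f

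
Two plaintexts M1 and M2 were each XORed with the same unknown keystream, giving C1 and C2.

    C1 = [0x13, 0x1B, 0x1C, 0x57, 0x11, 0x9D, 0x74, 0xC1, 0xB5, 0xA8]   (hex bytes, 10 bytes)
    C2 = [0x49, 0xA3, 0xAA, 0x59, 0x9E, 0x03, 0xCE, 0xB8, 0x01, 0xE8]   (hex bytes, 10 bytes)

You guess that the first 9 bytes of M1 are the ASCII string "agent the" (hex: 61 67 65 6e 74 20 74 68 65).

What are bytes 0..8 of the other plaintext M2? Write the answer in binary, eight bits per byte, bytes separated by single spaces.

00111011 11011111 11010011 01100000 11111011 10111110 11001110 00010001 11010001

First, C1 ⊕ C2 = (M1 ⊕ K) ⊕ (M2 ⊕ K) = M1 ⊕ M2, so the key drops out. Then M2 = (M1 ⊕ M2) ⊕ M1 over the first 9 bytes.
byte 0: (13 ⊕ 49) ⊕ 61 = 5a ⊕ 61 = 3b
byte 1: (1b ⊕ a3) ⊕ 67 = b8 ⊕ 67 = df
byte 2: (1c ⊕ aa) ⊕ 65 = b6 ⊕ 65 = d3
byte 3: (57 ⊕ 59) ⊕ 6e = 0e ⊕ 6e = 60
byte 4: (11 ⊕ 9e) ⊕ 74 = 8f ⊕ 74 = fb
byte 5: (9d ⊕ 03) ⊕ 20 = 9e ⊕ 20 = be
byte 6: (74 ⊕ ce) ⊕ 74 = ba ⊕ 74 = ce
byte 7: (c1 ⊕ b8) ⊕ 68 = 79 ⊕ 68 = 11
byte 8: (b5 ⊕ 01) ⊕ 65 = b4 ⊕ 65 = d1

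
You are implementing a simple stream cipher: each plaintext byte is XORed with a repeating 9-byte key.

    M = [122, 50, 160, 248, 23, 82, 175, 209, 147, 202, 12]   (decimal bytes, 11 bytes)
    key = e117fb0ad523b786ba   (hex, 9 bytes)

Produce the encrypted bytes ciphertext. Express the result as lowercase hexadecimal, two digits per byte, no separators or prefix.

9b255bf2c2711857292b1b

The 9-byte key repeats, so the effective keystream is e1 17 fb 0a d5 23 b7 86 ba e1 17.
byte 0: 122 xor 225 = 155
byte 1:  50 xor  23 =  37
byte 2: 160 xor 251 =  91
byte 3: 248 xor  10 = 242
byte 4:  23 xor 213 = 194
byte 5:  82 xor  35 = 113
byte 6: 175 xor 183 =  24
byte 7: 209 xor 134 =  87
byte 8: 147 xor 186 =  41
byte 9: 202 xor 225 =  43
byte 10:  12 xor  23 =  27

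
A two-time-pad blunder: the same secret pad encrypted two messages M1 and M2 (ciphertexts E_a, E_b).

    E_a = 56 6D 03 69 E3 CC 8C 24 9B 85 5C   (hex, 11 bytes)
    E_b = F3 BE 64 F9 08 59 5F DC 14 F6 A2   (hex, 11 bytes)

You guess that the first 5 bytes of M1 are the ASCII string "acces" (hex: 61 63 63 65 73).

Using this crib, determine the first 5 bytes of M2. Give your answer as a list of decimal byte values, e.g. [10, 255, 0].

[196, 176, 4, 245, 152]

First, E_a ⊕ E_b = (M1 ⊕ K) ⊕ (M2 ⊕ K) = M1 ⊕ M2, so the key drops out. Then M2 = (M1 ⊕ M2) ⊕ M1 over the first 5 bytes.
byte 0: (56 XOR f3) XOR 61 = a5 XOR 61 = c4
byte 1: (6d XOR be) XOR 63 = d3 XOR 63 = b0
byte 2: (03 XOR 64) XOR 63 = 67 XOR 63 = 04
byte 3: (69 XOR f9) XOR 65 = 90 XOR 65 = f5
byte 4: (e3 XOR 08) XOR 73 = eb XOR 73 = 98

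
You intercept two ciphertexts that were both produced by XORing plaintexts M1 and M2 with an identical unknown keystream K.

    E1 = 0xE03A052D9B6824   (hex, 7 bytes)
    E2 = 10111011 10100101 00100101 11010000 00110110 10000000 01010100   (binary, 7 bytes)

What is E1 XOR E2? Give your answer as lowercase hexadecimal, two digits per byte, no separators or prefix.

5b9f20fdade870

E1 ⊕ E2 = (M1 ⊕ K) ⊕ (M2 ⊕ K) = M1 ⊕ M2 — the shared key cancels under XOR.
byte 0: e0 XOR bb = 5b
byte 1: 3a XOR a5 = 9f
byte 2: 05 XOR 25 = 20
byte 3: 2d XOR d0 = fd
byte 4: 9b XOR 36 = ad
byte 5: 68 XOR 80 = e8
byte 6: 24 XOR 54 = 70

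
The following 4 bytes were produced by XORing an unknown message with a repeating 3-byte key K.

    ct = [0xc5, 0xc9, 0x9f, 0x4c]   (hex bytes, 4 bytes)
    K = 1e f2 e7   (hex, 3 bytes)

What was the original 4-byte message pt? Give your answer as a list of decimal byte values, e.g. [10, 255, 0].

The 3-byte key repeats, so the effective keystream is 1e f2 e7 1e.
byte 0: c5 ^ 1e = db
byte 1: c9 ^ f2 = 3b
byte 2: 9f ^ e7 = 78
byte 3: 4c ^ 1e = 52

[219, 59, 120, 82]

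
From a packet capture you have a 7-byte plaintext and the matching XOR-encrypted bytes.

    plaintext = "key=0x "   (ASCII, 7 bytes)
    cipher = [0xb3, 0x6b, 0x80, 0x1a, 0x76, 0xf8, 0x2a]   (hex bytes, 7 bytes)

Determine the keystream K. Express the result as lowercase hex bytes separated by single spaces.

d8 0e f9 27 46 80 0a

Since cipher = plaintext ⊕ K, XORing both sides with plaintext gives K = plaintext ⊕ cipher.
6b xor b3 = d8
65 xor 6b = 0e
79 xor 80 = f9
3d xor 1a = 27
30 xor 76 = 46
78 xor f8 = 80
20 xor 2a = 0a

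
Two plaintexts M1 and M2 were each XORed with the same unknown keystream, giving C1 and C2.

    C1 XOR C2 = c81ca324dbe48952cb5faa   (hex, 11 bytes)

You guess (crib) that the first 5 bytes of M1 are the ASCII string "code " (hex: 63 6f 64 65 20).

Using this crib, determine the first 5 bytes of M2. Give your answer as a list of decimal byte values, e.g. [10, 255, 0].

[171, 115, 199, 65, 251]

Since C1 ⊕ C2 = M1 ⊕ M2, XORing with the guessed M1 bytes yields the corresponding M2 bytes: M2 = (C1 ⊕ C2) ⊕ M1.
byte 0: 11001000 ^ 01100011 = 10101011
byte 1: 00011100 ^ 01101111 = 01110011
byte 2: 10100011 ^ 01100100 = 11000111
byte 3: 00100100 ^ 01100101 = 01000001
byte 4: 11011011 ^ 00100000 = 11111011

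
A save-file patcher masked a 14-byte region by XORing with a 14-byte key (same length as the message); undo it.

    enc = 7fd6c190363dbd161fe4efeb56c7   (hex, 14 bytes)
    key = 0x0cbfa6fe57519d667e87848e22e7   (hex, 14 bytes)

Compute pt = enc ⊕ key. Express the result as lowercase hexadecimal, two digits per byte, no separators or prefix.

XOR is its own inverse, so applying the key byte-wise gives the result directly.
7f ⊕ 0c = 73
d6 ⊕ bf = 69
c1 ⊕ a6 = 67
90 ⊕ fe = 6e
36 ⊕ 57 = 61
3d ⊕ 51 = 6c
bd ⊕ 9d = 20
16 ⊕ 66 = 70
1f ⊕ 7e = 61
e4 ⊕ 87 = 63
ef ⊕ 84 = 6b
eb ⊕ 8e = 65
56 ⊕ 22 = 74
c7 ⊕ e7 = 20

7369676e616c207061636b657420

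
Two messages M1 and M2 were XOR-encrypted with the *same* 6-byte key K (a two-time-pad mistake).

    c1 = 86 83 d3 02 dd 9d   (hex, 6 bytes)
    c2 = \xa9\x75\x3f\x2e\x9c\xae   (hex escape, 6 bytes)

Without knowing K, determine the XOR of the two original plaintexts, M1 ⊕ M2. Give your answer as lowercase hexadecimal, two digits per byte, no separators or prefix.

c1 ⊕ c2 = (M1 ⊕ K) ⊕ (M2 ⊕ K) = M1 ⊕ M2 — the shared key cancels under XOR.
86 ⊕ a9 = 2f
83 ⊕ 75 = f6
d3 ⊕ 3f = ec
02 ⊕ 2e = 2c
dd ⊕ 9c = 41
9d ⊕ ae = 33

2ff6ec2c4133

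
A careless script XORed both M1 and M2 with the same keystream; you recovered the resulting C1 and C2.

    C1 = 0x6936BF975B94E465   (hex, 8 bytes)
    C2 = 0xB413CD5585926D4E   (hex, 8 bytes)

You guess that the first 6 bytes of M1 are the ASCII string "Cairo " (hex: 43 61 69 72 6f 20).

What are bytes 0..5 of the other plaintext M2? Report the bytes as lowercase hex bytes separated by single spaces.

9e 44 1b b0 b1 26

First, C1 ⊕ C2 = (M1 ⊕ K) ⊕ (M2 ⊕ K) = M1 ⊕ M2, so the key drops out. Then M2 = (M1 ⊕ M2) ⊕ M1 over the first 6 bytes.
byte 0: (69 ^ b4) ^ 43 = dd ^ 43 = 9e
byte 1: (36 ^ 13) ^ 61 = 25 ^ 61 = 44
byte 2: (bf ^ cd) ^ 69 = 72 ^ 69 = 1b
byte 3: (97 ^ 55) ^ 72 = c2 ^ 72 = b0
byte 4: (5b ^ 85) ^ 6f = de ^ 6f = b1
byte 5: (94 ^ 92) ^ 20 = 06 ^ 20 = 26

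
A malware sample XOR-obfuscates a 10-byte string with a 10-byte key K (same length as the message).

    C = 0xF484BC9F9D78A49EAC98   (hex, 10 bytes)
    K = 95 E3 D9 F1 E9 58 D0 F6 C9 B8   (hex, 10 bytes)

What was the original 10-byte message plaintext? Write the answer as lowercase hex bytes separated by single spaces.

61 67 65 6e 74 20 74 68 65 20

f4 xor 95 = 61
84 xor e3 = 67
bc xor d9 = 65
9f xor f1 = 6e
9d xor e9 = 74
78 xor 58 = 20
a4 xor d0 = 74
9e xor f6 = 68
ac xor c9 = 65
98 xor b8 = 20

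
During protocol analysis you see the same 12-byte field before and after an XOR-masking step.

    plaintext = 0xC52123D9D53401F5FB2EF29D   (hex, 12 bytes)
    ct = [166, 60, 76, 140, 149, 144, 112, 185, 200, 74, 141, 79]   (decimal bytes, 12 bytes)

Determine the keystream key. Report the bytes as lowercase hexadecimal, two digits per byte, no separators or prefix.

631d6f5540a4714c33647fd2

Since ct = plaintext ⊕ key, XORing both sides with plaintext gives key = plaintext ⊕ ct.
197 XOR 166 =  99
 33 XOR  60 =  29
 35 XOR  76 = 111
217 XOR 140 =  85
213 XOR 149 =  64
 52 XOR 144 = 164
  1 XOR 112 = 113
245 XOR 185 =  76
251 XOR 200 =  51
 46 XOR  74 = 100
242 XOR 141 = 127
157 XOR  79 = 210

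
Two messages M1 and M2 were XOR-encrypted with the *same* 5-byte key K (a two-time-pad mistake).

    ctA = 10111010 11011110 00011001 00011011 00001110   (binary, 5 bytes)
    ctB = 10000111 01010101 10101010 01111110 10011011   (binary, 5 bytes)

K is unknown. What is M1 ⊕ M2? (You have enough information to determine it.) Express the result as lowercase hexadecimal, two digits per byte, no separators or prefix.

ctA ⊕ ctB = (M1 ⊕ K) ⊕ (M2 ⊕ K) = M1 ⊕ M2 — the shared key cancels under XOR.
10111010 ^ 10000111 = 00111101
11011110 ^ 01010101 = 10001011
00011001 ^ 10101010 = 10110011
00011011 ^ 01111110 = 01100101
00001110 ^ 10011011 = 10010101

3d8bb36595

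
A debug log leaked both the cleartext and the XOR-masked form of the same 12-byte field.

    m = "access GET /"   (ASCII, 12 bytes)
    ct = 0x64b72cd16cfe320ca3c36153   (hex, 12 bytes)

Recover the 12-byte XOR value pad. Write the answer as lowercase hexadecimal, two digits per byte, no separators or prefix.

Since ct = m ⊕ pad, XORing both sides with m gives pad = m ⊕ ct.
61 ^ 64 = 05
63 ^ b7 = d4
63 ^ 2c = 4f
65 ^ d1 = b4
73 ^ 6c = 1f
73 ^ fe = 8d
20 ^ 32 = 12
47 ^ 0c = 4b
45 ^ a3 = e6
54 ^ c3 = 97
20 ^ 61 = 41
2f ^ 53 = 7c

05d44fb41f8d124be697417c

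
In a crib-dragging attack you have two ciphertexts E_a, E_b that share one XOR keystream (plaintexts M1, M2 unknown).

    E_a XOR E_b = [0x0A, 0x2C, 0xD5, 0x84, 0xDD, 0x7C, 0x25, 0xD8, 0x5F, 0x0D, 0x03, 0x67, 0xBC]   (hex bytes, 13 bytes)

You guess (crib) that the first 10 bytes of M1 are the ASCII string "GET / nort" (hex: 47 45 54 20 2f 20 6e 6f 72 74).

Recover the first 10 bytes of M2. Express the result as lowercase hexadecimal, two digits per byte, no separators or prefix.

4d6981a4f25c4bb72d79

Since E_a ⊕ E_b = M1 ⊕ M2, XORing with the guessed M1 bytes yields the corresponding M2 bytes: M2 = (E_a ⊕ E_b) ⊕ M1.
0a xor 47 = 4d
2c xor 45 = 69
d5 xor 54 = 81
84 xor 20 = a4
dd xor 2f = f2
7c xor 20 = 5c
25 xor 6e = 4b
d8 xor 6f = b7
5f xor 72 = 2d
0d xor 74 = 79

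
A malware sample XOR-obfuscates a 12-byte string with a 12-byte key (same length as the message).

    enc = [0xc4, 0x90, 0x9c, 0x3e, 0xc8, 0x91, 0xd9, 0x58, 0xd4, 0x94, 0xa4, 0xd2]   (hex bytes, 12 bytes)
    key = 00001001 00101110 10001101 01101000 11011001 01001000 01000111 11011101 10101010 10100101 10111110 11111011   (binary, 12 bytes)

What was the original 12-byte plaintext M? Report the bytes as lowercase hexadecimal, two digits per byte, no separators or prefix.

XOR is its own inverse, so applying the key byte-wise gives the result directly.
c4 xor 09 = cd
90 xor 2e = be
9c xor 8d = 11
3e xor 68 = 56
c8 xor d9 = 11
91 xor 48 = d9
d9 xor 47 = 9e
58 xor dd = 85
d4 xor aa = 7e
94 xor a5 = 31
a4 xor be = 1a
d2 xor fb = 29

cdbe115611d99e857e311a29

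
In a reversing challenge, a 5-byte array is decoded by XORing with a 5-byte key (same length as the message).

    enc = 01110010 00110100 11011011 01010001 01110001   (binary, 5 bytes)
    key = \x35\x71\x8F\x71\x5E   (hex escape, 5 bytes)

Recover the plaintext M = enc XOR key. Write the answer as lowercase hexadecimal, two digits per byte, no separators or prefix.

XOR is its own inverse, so applying the key byte-wise gives the result directly.
72 xor 35 = 47
34 xor 71 = 45
db xor 8f = 54
51 xor 71 = 20
71 xor 5e = 2f

474554202f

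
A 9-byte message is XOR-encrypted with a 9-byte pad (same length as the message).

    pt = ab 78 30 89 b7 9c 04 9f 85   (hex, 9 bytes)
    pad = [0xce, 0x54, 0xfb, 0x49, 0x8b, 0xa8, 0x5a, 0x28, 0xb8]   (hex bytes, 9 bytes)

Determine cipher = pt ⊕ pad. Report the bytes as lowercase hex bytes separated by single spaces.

65 2c cb c0 3c 34 5e b7 3d

ab ⊕ ce = 65
78 ⊕ 54 = 2c
30 ⊕ fb = cb
89 ⊕ 49 = c0
b7 ⊕ 8b = 3c
9c ⊕ a8 = 34
04 ⊕ 5a = 5e
9f ⊕ 28 = b7
85 ⊕ b8 = 3d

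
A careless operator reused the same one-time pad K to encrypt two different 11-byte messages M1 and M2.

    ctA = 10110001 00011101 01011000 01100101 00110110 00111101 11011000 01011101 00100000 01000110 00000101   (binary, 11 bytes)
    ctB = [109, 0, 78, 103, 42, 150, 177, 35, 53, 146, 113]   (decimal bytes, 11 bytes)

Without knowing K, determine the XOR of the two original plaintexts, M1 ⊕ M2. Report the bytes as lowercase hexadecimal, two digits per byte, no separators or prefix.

ctA ⊕ ctB = (M1 ⊕ K) ⊕ (M2 ⊕ K) = M1 ⊕ M2 — the shared key cancels under XOR.
byte 0: b1 xor 6d = dc
byte 1: 1d xor 00 = 1d
byte 2: 58 xor 4e = 16
byte 3: 65 xor 67 = 02
byte 4: 36 xor 2a = 1c
byte 5: 3d xor 96 = ab
byte 6: d8 xor b1 = 69
byte 7: 5d xor 23 = 7e
byte 8: 20 xor 35 = 15
byte 9: 46 xor 92 = d4
byte 10: 05 xor 71 = 74

dc1d16021cab697e15d474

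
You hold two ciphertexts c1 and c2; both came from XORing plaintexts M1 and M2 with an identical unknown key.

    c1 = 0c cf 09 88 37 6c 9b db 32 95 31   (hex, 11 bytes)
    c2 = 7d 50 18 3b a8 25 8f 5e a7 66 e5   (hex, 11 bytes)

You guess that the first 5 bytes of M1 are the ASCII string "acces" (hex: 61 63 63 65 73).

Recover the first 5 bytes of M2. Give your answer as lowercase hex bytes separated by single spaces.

First, c1 ⊕ c2 = (M1 ⊕ K) ⊕ (M2 ⊕ K) = M1 ⊕ M2, so the key drops out. Then M2 = (M1 ⊕ M2) ⊕ M1 over the first 5 bytes.
byte 0: (0c xor 7d) xor 61 = 71 xor 61 = 10
byte 1: (cf xor 50) xor 63 = 9f xor 63 = fc
byte 2: (09 xor 18) xor 63 = 11 xor 63 = 72
byte 3: (88 xor 3b) xor 65 = b3 xor 65 = d6
byte 4: (37 xor a8) xor 73 = 9f xor 73 = ec

10 fc 72 d6 ec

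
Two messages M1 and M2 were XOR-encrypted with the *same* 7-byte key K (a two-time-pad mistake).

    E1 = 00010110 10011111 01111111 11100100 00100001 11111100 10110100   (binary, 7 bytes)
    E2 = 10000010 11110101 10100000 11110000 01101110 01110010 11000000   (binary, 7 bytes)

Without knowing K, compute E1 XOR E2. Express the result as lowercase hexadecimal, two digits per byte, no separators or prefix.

946adf144f8e74

E1 ⊕ E2 = (M1 ⊕ K) ⊕ (M2 ⊕ K) = M1 ⊕ M2 — the shared key cancels under XOR.
16 ^ 82 = 94
9f ^ f5 = 6a
7f ^ a0 = df
e4 ^ f0 = 14
21 ^ 6e = 4f
fc ^ 72 = 8e
b4 ^ c0 = 74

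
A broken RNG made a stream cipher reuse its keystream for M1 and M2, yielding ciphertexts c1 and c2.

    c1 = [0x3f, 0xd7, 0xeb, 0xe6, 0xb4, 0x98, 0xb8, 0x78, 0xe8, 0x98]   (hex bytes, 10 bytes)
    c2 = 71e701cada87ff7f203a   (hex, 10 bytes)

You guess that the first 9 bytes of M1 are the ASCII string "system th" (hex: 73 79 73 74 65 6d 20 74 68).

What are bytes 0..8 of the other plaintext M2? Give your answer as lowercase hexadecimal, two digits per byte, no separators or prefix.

First, c1 ⊕ c2 = (M1 ⊕ K) ⊕ (M2 ⊕ K) = M1 ⊕ M2, so the key drops out. Then M2 = (M1 ⊕ M2) ⊕ M1 over the first 9 bytes.
byte 0: (3f XOR 71) XOR 73 = 4e XOR 73 = 3d
byte 1: (d7 XOR e7) XOR 79 = 30 XOR 79 = 49
byte 2: (eb XOR 01) XOR 73 = ea XOR 73 = 99
byte 3: (e6 XOR ca) XOR 74 = 2c XOR 74 = 58
byte 4: (b4 XOR da) XOR 65 = 6e XOR 65 = 0b
byte 5: (98 XOR 87) XOR 6d = 1f XOR 6d = 72
byte 6: (b8 XOR ff) XOR 20 = 47 XOR 20 = 67
byte 7: (78 XOR 7f) XOR 74 = 07 XOR 74 = 73
byte 8: (e8 XOR 20) XOR 68 = c8 XOR 68 = a0

3d4999580b726773a0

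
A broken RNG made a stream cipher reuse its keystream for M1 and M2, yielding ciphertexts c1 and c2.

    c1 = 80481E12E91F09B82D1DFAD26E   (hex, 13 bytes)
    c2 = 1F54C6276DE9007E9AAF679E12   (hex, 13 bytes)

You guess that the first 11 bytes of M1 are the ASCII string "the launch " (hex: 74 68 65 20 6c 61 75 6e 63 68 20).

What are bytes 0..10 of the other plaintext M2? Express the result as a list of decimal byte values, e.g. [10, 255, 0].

First, c1 ⊕ c2 = (M1 ⊕ K) ⊕ (M2 ⊕ K) = M1 ⊕ M2, so the key drops out. Then M2 = (M1 ⊕ M2) ⊕ M1 over the first 11 bytes.
byte 0: (80 ⊕ 1f) ⊕ 74 = 9f ⊕ 74 = eb
byte 1: (48 ⊕ 54) ⊕ 68 = 1c ⊕ 68 = 74
byte 2: (1e ⊕ c6) ⊕ 65 = d8 ⊕ 65 = bd
byte 3: (12 ⊕ 27) ⊕ 20 = 35 ⊕ 20 = 15
byte 4: (e9 ⊕ 6d) ⊕ 6c = 84 ⊕ 6c = e8
byte 5: (1f ⊕ e9) ⊕ 61 = f6 ⊕ 61 = 97
byte 6: (09 ⊕ 00) ⊕ 75 = 09 ⊕ 75 = 7c
byte 7: (b8 ⊕ 7e) ⊕ 6e = c6 ⊕ 6e = a8
byte 8: (2d ⊕ 9a) ⊕ 63 = b7 ⊕ 63 = d4
byte 9: (1d ⊕ af) ⊕ 68 = b2 ⊕ 68 = da
byte 10: (fa ⊕ 67) ⊕ 20 = 9d ⊕ 20 = bd

[235, 116, 189, 21, 232, 151, 124, 168, 212, 218, 189]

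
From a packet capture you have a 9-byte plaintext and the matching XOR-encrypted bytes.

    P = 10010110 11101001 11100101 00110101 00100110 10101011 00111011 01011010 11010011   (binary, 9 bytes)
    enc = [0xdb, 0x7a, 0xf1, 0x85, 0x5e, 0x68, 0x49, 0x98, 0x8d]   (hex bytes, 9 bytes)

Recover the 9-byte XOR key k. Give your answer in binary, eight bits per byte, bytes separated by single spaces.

01001101 10010011 00010100 10110000 01111000 11000011 01110010 11000010 01011110

Since enc = P ⊕ k, XORing both sides with P gives k = P ⊕ enc.
96 XOR db = 4d
e9 XOR 7a = 93
e5 XOR f1 = 14
35 XOR 85 = b0
26 XOR 5e = 78
ab XOR 68 = c3
3b XOR 49 = 72
5a XOR 98 = c2
d3 XOR 8d = 5e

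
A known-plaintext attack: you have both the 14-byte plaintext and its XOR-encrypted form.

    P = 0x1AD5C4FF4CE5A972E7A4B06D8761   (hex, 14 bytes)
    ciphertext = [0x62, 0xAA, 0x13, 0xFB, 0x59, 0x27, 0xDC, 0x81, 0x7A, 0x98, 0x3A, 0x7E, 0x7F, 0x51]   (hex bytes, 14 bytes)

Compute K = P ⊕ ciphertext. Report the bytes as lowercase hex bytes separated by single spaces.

Since ciphertext = P ⊕ K, XORing both sides with P gives K = P ⊕ ciphertext.
byte 0: 1a xor 62 = 78
byte 1: d5 xor aa = 7f
byte 2: c4 xor 13 = d7
byte 3: ff xor fb = 04
byte 4: 4c xor 59 = 15
byte 5: e5 xor 27 = c2
byte 6: a9 xor dc = 75
byte 7: 72 xor 81 = f3
byte 8: e7 xor 7a = 9d
byte 9: a4 xor 98 = 3c
byte 10: b0 xor 3a = 8a
byte 11: 6d xor 7e = 13
byte 12: 87 xor 7f = f8
byte 13: 61 xor 51 = 30

78 7f d7 04 15 c2 75 f3 9d 3c 8a 13 f8 30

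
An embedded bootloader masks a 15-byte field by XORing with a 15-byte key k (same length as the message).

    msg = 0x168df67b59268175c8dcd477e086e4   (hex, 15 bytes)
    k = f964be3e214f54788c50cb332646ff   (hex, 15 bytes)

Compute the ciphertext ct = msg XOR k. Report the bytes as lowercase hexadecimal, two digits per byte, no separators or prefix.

16 XOR f9 = ef
8d XOR 64 = e9
f6 XOR be = 48
7b XOR 3e = 45
59 XOR 21 = 78
26 XOR 4f = 69
81 XOR 54 = d5
75 XOR 78 = 0d
c8 XOR 8c = 44
dc XOR 50 = 8c
d4 XOR cb = 1f
77 XOR 33 = 44
e0 XOR 26 = c6
86 XOR 46 = c0
e4 XOR ff = 1b

efe948457869d50d448c1f44c6c01b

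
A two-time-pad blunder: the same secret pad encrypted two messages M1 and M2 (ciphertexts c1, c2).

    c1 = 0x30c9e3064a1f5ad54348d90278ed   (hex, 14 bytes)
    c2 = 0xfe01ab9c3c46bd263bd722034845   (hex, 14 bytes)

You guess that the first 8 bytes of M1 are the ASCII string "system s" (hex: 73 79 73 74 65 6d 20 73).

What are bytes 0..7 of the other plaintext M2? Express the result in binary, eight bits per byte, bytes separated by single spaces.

10111101 10110001 00111011 11101110 00010011 00110100 11000111 10000000

First, c1 ⊕ c2 = (M1 ⊕ K) ⊕ (M2 ⊕ K) = M1 ⊕ M2, so the key drops out. Then M2 = (M1 ⊕ M2) ⊕ M1 over the first 8 bytes.
byte 0: (30 XOR fe) XOR 73 = ce XOR 73 = bd
byte 1: (c9 XOR 01) XOR 79 = c8 XOR 79 = b1
byte 2: (e3 XOR ab) XOR 73 = 48 XOR 73 = 3b
byte 3: (06 XOR 9c) XOR 74 = 9a XOR 74 = ee
byte 4: (4a XOR 3c) XOR 65 = 76 XOR 65 = 13
byte 5: (1f XOR 46) XOR 6d = 59 XOR 6d = 34
byte 6: (5a XOR bd) XOR 20 = e7 XOR 20 = c7
byte 7: (d5 XOR 26) XOR 73 = f3 XOR 73 = 80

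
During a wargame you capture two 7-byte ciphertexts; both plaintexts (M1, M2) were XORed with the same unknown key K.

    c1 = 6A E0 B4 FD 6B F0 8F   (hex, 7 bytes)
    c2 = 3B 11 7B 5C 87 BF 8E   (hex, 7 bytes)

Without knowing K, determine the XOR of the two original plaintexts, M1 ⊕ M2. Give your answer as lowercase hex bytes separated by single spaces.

51 f1 cf a1 ec 4f 01

c1 ⊕ c2 = (M1 ⊕ K) ⊕ (M2 ⊕ K) = M1 ⊕ M2 — the shared key cancels under XOR.
6a xor 3b = 51
e0 xor 11 = f1
b4 xor 7b = cf
fd xor 5c = a1
6b xor 87 = ec
f0 xor bf = 4f
8f xor 8e = 01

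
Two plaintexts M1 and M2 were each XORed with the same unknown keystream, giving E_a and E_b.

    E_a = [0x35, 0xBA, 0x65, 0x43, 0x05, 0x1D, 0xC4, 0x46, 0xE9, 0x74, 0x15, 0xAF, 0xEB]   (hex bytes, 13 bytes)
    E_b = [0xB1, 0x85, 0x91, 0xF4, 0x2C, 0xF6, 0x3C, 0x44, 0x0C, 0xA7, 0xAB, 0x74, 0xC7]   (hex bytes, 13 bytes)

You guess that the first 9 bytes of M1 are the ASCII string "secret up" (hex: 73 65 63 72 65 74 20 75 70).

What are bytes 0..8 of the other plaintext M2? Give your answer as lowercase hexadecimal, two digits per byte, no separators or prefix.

f75a97c54c9fd87795

First, E_a ⊕ E_b = (M1 ⊕ K) ⊕ (M2 ⊕ K) = M1 ⊕ M2, so the key drops out. Then M2 = (M1 ⊕ M2) ⊕ M1 over the first 9 bytes.
byte 0: (35 ^ b1) ^ 73 = 84 ^ 73 = f7
byte 1: (ba ^ 85) ^ 65 = 3f ^ 65 = 5a
byte 2: (65 ^ 91) ^ 63 = f4 ^ 63 = 97
byte 3: (43 ^ f4) ^ 72 = b7 ^ 72 = c5
byte 4: (05 ^ 2c) ^ 65 = 29 ^ 65 = 4c
byte 5: (1d ^ f6) ^ 74 = eb ^ 74 = 9f
byte 6: (c4 ^ 3c) ^ 20 = f8 ^ 20 = d8
byte 7: (46 ^ 44) ^ 75 = 02 ^ 75 = 77
byte 8: (e9 ^ 0c) ^ 70 = e5 ^ 70 = 95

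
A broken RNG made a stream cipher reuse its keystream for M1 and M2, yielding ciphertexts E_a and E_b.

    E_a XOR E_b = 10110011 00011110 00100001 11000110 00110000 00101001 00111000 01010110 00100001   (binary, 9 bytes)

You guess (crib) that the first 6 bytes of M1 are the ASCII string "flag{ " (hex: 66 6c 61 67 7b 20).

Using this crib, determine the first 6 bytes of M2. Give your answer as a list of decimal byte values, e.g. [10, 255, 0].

Since E_a ⊕ E_b = M1 ⊕ M2, XORing with the guessed M1 bytes yields the corresponding M2 bytes: M2 = (E_a ⊕ E_b) ⊕ M1.
b3 XOR 66 = d5
1e XOR 6c = 72
21 XOR 61 = 40
c6 XOR 67 = a1
30 XOR 7b = 4b
29 XOR 20 = 09

[213, 114, 64, 161, 75, 9]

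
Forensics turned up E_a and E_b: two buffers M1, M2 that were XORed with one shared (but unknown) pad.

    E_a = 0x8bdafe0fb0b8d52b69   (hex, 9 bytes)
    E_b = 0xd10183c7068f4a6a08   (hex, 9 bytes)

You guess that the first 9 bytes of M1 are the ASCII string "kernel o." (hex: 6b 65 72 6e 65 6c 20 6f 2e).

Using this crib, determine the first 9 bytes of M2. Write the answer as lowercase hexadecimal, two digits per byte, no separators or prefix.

First, E_a ⊕ E_b = (M1 ⊕ K) ⊕ (M2 ⊕ K) = M1 ⊕ M2, so the key drops out. Then M2 = (M1 ⊕ M2) ⊕ M1 over the first 9 bytes.
byte 0: (8b XOR d1) XOR 6b = 5a XOR 6b = 31
byte 1: (da XOR 01) XOR 65 = db XOR 65 = be
byte 2: (fe XOR 83) XOR 72 = 7d XOR 72 = 0f
byte 3: (0f XOR c7) XOR 6e = c8 XOR 6e = a6
byte 4: (b0 XOR 06) XOR 65 = b6 XOR 65 = d3
byte 5: (b8 XOR 8f) XOR 6c = 37 XOR 6c = 5b
byte 6: (d5 XOR 4a) XOR 20 = 9f XOR 20 = bf
byte 7: (2b XOR 6a) XOR 6f = 41 XOR 6f = 2e
byte 8: (69 XOR 08) XOR 2e = 61 XOR 2e = 4f

31be0fa6d35bbf2e4f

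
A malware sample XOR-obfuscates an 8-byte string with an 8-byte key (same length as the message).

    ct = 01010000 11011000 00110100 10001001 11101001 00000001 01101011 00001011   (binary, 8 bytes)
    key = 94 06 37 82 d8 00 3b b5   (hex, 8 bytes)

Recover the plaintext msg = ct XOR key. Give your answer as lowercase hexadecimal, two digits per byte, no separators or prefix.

c4de030b310150be

01010000 ^ 10010100 = 11000100
11011000 ^ 00000110 = 11011110
00110100 ^ 00110111 = 00000011
10001001 ^ 10000010 = 00001011
11101001 ^ 11011000 = 00110001
00000001 ^ 00000000 = 00000001
01101011 ^ 00111011 = 01010000
00001011 ^ 10110101 = 10111110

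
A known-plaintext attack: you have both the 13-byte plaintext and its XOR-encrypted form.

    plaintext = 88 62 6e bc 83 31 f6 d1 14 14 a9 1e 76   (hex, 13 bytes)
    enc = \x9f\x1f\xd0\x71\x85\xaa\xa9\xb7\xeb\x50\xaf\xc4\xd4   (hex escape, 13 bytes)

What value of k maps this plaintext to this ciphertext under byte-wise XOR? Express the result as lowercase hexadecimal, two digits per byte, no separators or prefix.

177dbecd069b5f66ff4406daa2

Since enc = plaintext ⊕ k, XORing both sides with plaintext gives k = plaintext ⊕ enc.
88 XOR 9f = 17
62 XOR 1f = 7d
6e XOR d0 = be
bc XOR 71 = cd
83 XOR 85 = 06
31 XOR aa = 9b
f6 XOR a9 = 5f
d1 XOR b7 = 66
14 XOR eb = ff
14 XOR 50 = 44
a9 XOR af = 06
1e XOR c4 = da
76 XOR d4 = a2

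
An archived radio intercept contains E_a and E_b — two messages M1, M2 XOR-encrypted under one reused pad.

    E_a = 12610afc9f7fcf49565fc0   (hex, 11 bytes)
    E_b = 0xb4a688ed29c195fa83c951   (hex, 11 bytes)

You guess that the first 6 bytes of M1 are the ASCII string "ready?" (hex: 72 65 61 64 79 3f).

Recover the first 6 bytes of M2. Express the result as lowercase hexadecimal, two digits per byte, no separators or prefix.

First, E_a ⊕ E_b = (M1 ⊕ K) ⊕ (M2 ⊕ K) = M1 ⊕ M2, so the key drops out. Then M2 = (M1 ⊕ M2) ⊕ M1 over the first 6 bytes.
byte 0: (12 ^ b4) ^ 72 = a6 ^ 72 = d4
byte 1: (61 ^ a6) ^ 65 = c7 ^ 65 = a2
byte 2: (0a ^ 88) ^ 61 = 82 ^ 61 = e3
byte 3: (fc ^ ed) ^ 64 = 11 ^ 64 = 75
byte 4: (9f ^ 29) ^ 79 = b6 ^ 79 = cf
byte 5: (7f ^ c1) ^ 3f = be ^ 3f = 81

d4a2e375cf81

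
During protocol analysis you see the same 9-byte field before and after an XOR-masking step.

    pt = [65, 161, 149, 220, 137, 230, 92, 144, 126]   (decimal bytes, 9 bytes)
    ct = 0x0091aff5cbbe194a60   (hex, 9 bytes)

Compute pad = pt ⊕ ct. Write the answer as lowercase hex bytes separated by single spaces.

41 30 3a 29 42 58 45 da 1e

Since ct = pt ⊕ pad, XORing both sides with pt gives pad = pt ⊕ ct.
01000001 ^ 00000000 = 01000001
10100001 ^ 10010001 = 00110000
10010101 ^ 10101111 = 00111010
11011100 ^ 11110101 = 00101001
10001001 ^ 11001011 = 01000010
11100110 ^ 10111110 = 01011000
01011100 ^ 00011001 = 01000101
10010000 ^ 01001010 = 11011010
01111110 ^ 01100000 = 00011110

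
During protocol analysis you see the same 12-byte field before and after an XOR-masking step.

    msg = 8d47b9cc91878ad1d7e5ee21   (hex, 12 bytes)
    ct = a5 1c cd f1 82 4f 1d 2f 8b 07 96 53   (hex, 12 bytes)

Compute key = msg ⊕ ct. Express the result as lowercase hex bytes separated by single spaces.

28 5b 74 3d 13 c8 97 fe 5c e2 78 72

Since ct = msg ⊕ key, XORing both sides with msg gives key = msg ⊕ ct.
8d ^ a5 = 28
47 ^ 1c = 5b
b9 ^ cd = 74
cc ^ f1 = 3d
91 ^ 82 = 13
87 ^ 4f = c8
8a ^ 1d = 97
d1 ^ 2f = fe
d7 ^ 8b = 5c
e5 ^ 07 = e2
ee ^ 96 = 78
21 ^ 53 = 72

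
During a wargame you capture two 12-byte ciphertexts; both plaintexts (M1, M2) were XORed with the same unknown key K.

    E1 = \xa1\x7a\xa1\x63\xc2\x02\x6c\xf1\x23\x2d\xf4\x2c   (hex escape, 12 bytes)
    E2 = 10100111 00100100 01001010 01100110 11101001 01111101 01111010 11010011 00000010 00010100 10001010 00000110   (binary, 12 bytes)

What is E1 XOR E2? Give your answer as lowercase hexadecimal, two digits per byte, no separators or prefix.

065eeb052b7f162221397e2a

E1 ⊕ E2 = (M1 ⊕ K) ⊕ (M2 ⊕ K) = M1 ⊕ M2 — the shared key cancels under XOR.
a1 XOR a7 = 06
7a XOR 24 = 5e
a1 XOR 4a = eb
63 XOR 66 = 05
c2 XOR e9 = 2b
02 XOR 7d = 7f
6c XOR 7a = 16
f1 XOR d3 = 22
23 XOR 02 = 21
2d XOR 14 = 39
f4 XOR 8a = 7e
2c XOR 06 = 2a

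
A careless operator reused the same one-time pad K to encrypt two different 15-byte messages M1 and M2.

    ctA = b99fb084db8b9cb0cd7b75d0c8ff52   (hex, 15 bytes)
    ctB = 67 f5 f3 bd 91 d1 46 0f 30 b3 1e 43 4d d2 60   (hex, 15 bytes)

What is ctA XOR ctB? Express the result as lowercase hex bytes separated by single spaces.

de 6a 43 39 4a 5a da bf fd c8 6b 93 85 2d 32

ctA ⊕ ctB = (M1 ⊕ K) ⊕ (M2 ⊕ K) = M1 ⊕ M2 — the shared key cancels under XOR.
byte 0: b9 xor 67 = de
byte 1: 9f xor f5 = 6a
byte 2: b0 xor f3 = 43
byte 3: 84 xor bd = 39
byte 4: db xor 91 = 4a
byte 5: 8b xor d1 = 5a
byte 6: 9c xor 46 = da
byte 7: b0 xor 0f = bf
byte 8: cd xor 30 = fd
byte 9: 7b xor b3 = c8
byte 10: 75 xor 1e = 6b
byte 11: d0 xor 43 = 93
byte 12: c8 xor 4d = 85
byte 13: ff xor d2 = 2d
byte 14: 52 xor 60 = 32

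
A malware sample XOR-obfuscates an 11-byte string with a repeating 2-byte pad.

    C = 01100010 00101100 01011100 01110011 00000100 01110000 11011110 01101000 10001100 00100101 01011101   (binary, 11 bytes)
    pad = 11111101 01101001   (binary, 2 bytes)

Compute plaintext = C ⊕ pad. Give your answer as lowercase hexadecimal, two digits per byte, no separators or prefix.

9f45a11af9192301714ca0

The 2-byte key repeats, so the effective keystream is fd 69 fd 69 fd 69 fd 69 fd 69 fd.
byte 0: 62 xor fd = 9f
byte 1: 2c xor 69 = 45
byte 2: 5c xor fd = a1
byte 3: 73 xor 69 = 1a
byte 4: 04 xor fd = f9
byte 5: 70 xor 69 = 19
byte 6: de xor fd = 23
byte 7: 68 xor 69 = 01
byte 8: 8c xor fd = 71
byte 9: 25 xor 69 = 4c
byte 10: 5d xor fd = a0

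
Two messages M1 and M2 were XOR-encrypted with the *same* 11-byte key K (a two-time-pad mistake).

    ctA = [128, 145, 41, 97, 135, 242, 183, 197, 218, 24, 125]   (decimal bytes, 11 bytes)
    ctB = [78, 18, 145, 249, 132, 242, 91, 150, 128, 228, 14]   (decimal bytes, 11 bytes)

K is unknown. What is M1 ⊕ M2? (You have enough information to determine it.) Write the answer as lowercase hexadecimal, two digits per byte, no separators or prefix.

ce83b8980300ec535afc73

ctA ⊕ ctB = (M1 ⊕ K) ⊕ (M2 ⊕ K) = M1 ⊕ M2 — the shared key cancels under XOR.
80 ⊕ 4e = ce
91 ⊕ 12 = 83
29 ⊕ 91 = b8
61 ⊕ f9 = 98
87 ⊕ 84 = 03
f2 ⊕ f2 = 00
b7 ⊕ 5b = ec
c5 ⊕ 96 = 53
da ⊕ 80 = 5a
18 ⊕ e4 = fc
7d ⊕ 0e = 73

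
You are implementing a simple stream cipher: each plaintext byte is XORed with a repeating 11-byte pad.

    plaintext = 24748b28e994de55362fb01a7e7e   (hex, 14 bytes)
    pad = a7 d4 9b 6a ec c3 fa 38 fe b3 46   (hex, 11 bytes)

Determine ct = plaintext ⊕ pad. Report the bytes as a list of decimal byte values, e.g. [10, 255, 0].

The 11-byte key repeats, so the effective keystream is a7 d4 9b 6a ec c3 fa 38 fe b3 46 a7 d4 9b.
byte 0:  36 XOR 167 = 131
byte 1: 116 XOR 212 = 160
byte 2: 139 XOR 155 =  16
byte 3:  40 XOR 106 =  66
byte 4: 233 XOR 236 =   5
byte 5: 148 XOR 195 =  87
byte 6: 222 XOR 250 =  36
byte 7:  85 XOR  56 = 109
byte 8:  54 XOR 254 = 200
byte 9:  47 XOR 179 = 156
byte 10: 176 XOR  70 = 246
byte 11:  26 XOR 167 = 189
byte 12: 126 XOR 212 = 170
byte 13: 126 XOR 155 = 229

[131, 160, 16, 66, 5, 87, 36, 109, 200, 156, 246, 189, 170, 229]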